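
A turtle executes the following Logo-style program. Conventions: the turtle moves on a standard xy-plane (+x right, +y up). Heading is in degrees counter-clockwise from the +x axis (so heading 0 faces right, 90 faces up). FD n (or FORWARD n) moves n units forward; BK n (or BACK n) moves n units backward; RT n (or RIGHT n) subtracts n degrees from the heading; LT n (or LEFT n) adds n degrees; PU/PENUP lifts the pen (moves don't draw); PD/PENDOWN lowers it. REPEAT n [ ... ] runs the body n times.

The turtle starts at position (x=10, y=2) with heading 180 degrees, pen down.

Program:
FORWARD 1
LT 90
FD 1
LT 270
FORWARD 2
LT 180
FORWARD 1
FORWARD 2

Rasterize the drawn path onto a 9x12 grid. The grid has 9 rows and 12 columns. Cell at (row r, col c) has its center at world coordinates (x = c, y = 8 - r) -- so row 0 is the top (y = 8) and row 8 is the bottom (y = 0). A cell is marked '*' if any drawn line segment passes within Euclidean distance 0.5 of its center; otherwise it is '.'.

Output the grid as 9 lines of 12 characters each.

Segment 0: (10,2) -> (9,2)
Segment 1: (9,2) -> (9,1)
Segment 2: (9,1) -> (7,1)
Segment 3: (7,1) -> (8,1)
Segment 4: (8,1) -> (10,1)

Answer: ............
............
............
............
............
............
.........**.
.......****.
............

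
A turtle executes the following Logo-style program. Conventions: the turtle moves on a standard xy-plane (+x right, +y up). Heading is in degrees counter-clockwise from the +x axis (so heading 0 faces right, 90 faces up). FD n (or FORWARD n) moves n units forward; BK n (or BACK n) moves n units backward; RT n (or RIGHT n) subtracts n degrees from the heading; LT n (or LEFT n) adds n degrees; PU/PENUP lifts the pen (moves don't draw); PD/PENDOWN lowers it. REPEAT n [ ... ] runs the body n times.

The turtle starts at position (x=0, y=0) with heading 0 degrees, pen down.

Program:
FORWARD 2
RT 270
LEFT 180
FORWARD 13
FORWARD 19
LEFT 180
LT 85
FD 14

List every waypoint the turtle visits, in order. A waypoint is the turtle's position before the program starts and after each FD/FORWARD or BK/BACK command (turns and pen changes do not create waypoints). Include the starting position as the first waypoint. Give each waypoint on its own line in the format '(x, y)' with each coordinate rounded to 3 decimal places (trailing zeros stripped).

Executing turtle program step by step:
Start: pos=(0,0), heading=0, pen down
FD 2: (0,0) -> (2,0) [heading=0, draw]
RT 270: heading 0 -> 90
LT 180: heading 90 -> 270
FD 13: (2,0) -> (2,-13) [heading=270, draw]
FD 19: (2,-13) -> (2,-32) [heading=270, draw]
LT 180: heading 270 -> 90
LT 85: heading 90 -> 175
FD 14: (2,-32) -> (-11.947,-30.78) [heading=175, draw]
Final: pos=(-11.947,-30.78), heading=175, 4 segment(s) drawn
Waypoints (5 total):
(0, 0)
(2, 0)
(2, -13)
(2, -32)
(-11.947, -30.78)

Answer: (0, 0)
(2, 0)
(2, -13)
(2, -32)
(-11.947, -30.78)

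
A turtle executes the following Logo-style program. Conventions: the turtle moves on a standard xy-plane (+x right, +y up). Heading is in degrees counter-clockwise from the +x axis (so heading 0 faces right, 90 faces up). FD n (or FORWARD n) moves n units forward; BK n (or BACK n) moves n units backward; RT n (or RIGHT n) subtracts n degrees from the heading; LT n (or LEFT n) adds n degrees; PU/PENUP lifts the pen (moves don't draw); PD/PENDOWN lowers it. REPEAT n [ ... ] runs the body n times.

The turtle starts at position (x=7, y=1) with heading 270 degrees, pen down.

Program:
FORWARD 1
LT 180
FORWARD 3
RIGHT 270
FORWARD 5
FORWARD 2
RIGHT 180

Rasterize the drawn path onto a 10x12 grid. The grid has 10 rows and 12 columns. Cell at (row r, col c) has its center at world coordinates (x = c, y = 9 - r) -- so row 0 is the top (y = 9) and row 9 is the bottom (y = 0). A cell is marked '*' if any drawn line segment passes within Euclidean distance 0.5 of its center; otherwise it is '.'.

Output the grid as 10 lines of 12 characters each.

Segment 0: (7,1) -> (7,0)
Segment 1: (7,0) -> (7,3)
Segment 2: (7,3) -> (2,3)
Segment 3: (2,3) -> (0,3)

Answer: ............
............
............
............
............
............
********....
.......*....
.......*....
.......*....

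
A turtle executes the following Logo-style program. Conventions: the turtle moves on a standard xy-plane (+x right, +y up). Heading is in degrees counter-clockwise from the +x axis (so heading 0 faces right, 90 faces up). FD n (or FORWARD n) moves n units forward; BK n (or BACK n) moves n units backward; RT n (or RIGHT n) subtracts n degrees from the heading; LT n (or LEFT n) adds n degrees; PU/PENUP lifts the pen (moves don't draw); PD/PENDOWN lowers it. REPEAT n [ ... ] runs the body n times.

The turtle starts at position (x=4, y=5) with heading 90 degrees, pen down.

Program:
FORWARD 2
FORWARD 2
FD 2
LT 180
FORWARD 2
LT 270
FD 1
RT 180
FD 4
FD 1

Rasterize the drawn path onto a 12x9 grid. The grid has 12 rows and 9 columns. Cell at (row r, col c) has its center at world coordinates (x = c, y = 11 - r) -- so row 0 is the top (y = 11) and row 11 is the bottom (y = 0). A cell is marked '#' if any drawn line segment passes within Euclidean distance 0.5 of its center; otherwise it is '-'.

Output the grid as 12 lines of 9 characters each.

Segment 0: (4,5) -> (4,7)
Segment 1: (4,7) -> (4,9)
Segment 2: (4,9) -> (4,11)
Segment 3: (4,11) -> (4,9)
Segment 4: (4,9) -> (3,9)
Segment 5: (3,9) -> (7,9)
Segment 6: (7,9) -> (8,9)

Answer: ----#----
----#----
---######
----#----
----#----
----#----
----#----
---------
---------
---------
---------
---------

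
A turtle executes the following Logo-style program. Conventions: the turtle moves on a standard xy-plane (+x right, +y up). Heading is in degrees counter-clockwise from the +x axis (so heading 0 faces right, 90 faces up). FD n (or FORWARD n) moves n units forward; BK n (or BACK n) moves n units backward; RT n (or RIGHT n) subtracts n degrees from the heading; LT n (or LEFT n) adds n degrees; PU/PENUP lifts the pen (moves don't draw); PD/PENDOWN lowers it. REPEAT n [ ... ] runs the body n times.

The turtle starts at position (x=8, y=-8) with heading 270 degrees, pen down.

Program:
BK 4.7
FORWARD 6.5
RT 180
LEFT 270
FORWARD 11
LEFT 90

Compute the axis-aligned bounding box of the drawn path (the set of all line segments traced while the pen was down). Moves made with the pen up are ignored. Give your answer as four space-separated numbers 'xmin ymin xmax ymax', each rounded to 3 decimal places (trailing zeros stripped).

Executing turtle program step by step:
Start: pos=(8,-8), heading=270, pen down
BK 4.7: (8,-8) -> (8,-3.3) [heading=270, draw]
FD 6.5: (8,-3.3) -> (8,-9.8) [heading=270, draw]
RT 180: heading 270 -> 90
LT 270: heading 90 -> 0
FD 11: (8,-9.8) -> (19,-9.8) [heading=0, draw]
LT 90: heading 0 -> 90
Final: pos=(19,-9.8), heading=90, 3 segment(s) drawn

Segment endpoints: x in {8, 8, 19}, y in {-9.8, -9.8, -8, -3.3}
xmin=8, ymin=-9.8, xmax=19, ymax=-3.3

Answer: 8 -9.8 19 -3.3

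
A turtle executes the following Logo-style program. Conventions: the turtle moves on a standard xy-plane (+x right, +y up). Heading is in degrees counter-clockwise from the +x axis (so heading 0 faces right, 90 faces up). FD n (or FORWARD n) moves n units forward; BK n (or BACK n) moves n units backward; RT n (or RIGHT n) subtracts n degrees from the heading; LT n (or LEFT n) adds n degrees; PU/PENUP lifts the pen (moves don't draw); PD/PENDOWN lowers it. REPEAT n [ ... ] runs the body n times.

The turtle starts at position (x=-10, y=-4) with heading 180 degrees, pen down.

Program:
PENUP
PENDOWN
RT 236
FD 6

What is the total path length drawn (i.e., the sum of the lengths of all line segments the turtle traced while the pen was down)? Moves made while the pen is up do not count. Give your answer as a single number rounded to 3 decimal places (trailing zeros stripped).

Executing turtle program step by step:
Start: pos=(-10,-4), heading=180, pen down
PU: pen up
PD: pen down
RT 236: heading 180 -> 304
FD 6: (-10,-4) -> (-6.645,-8.974) [heading=304, draw]
Final: pos=(-6.645,-8.974), heading=304, 1 segment(s) drawn

Segment lengths:
  seg 1: (-10,-4) -> (-6.645,-8.974), length = 6
Total = 6

Answer: 6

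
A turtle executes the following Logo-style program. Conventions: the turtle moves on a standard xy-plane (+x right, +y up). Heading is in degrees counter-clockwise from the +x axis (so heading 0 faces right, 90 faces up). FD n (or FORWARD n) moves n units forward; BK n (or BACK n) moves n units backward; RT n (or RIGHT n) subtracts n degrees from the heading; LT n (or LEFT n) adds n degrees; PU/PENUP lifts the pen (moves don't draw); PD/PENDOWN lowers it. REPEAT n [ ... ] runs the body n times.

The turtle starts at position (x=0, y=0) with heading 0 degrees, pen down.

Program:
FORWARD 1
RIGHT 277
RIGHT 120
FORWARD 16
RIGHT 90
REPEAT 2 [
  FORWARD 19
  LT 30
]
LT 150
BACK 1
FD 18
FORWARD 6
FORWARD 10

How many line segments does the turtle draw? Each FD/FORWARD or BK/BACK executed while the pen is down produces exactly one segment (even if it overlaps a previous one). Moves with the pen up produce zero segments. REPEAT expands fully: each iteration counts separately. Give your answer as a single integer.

Executing turtle program step by step:
Start: pos=(0,0), heading=0, pen down
FD 1: (0,0) -> (1,0) [heading=0, draw]
RT 277: heading 0 -> 83
RT 120: heading 83 -> 323
FD 16: (1,0) -> (13.778,-9.629) [heading=323, draw]
RT 90: heading 323 -> 233
REPEAT 2 [
  -- iteration 1/2 --
  FD 19: (13.778,-9.629) -> (2.344,-24.803) [heading=233, draw]
  LT 30: heading 233 -> 263
  -- iteration 2/2 --
  FD 19: (2.344,-24.803) -> (0.028,-43.661) [heading=263, draw]
  LT 30: heading 263 -> 293
]
LT 150: heading 293 -> 83
BK 1: (0.028,-43.661) -> (-0.094,-44.654) [heading=83, draw]
FD 18: (-0.094,-44.654) -> (2.1,-26.788) [heading=83, draw]
FD 6: (2.1,-26.788) -> (2.831,-20.833) [heading=83, draw]
FD 10: (2.831,-20.833) -> (4.05,-10.907) [heading=83, draw]
Final: pos=(4.05,-10.907), heading=83, 8 segment(s) drawn
Segments drawn: 8

Answer: 8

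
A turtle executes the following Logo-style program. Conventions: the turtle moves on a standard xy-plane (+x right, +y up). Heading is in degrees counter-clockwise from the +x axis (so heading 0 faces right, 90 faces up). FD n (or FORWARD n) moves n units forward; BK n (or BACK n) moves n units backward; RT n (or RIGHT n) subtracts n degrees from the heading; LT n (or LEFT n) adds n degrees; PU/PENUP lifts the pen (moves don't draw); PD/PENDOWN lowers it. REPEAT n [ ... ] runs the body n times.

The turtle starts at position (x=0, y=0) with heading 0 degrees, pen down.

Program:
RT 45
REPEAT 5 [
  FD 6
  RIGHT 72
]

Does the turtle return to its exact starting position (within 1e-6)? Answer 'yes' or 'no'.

Answer: yes

Derivation:
Executing turtle program step by step:
Start: pos=(0,0), heading=0, pen down
RT 45: heading 0 -> 315
REPEAT 5 [
  -- iteration 1/5 --
  FD 6: (0,0) -> (4.243,-4.243) [heading=315, draw]
  RT 72: heading 315 -> 243
  -- iteration 2/5 --
  FD 6: (4.243,-4.243) -> (1.519,-9.589) [heading=243, draw]
  RT 72: heading 243 -> 171
  -- iteration 3/5 --
  FD 6: (1.519,-9.589) -> (-4.407,-8.65) [heading=171, draw]
  RT 72: heading 171 -> 99
  -- iteration 4/5 --
  FD 6: (-4.407,-8.65) -> (-5.346,-2.724) [heading=99, draw]
  RT 72: heading 99 -> 27
  -- iteration 5/5 --
  FD 6: (-5.346,-2.724) -> (0,0) [heading=27, draw]
  RT 72: heading 27 -> 315
]
Final: pos=(0,0), heading=315, 5 segment(s) drawn

Start position: (0, 0)
Final position: (0, 0)
Distance = 0; < 1e-6 -> CLOSED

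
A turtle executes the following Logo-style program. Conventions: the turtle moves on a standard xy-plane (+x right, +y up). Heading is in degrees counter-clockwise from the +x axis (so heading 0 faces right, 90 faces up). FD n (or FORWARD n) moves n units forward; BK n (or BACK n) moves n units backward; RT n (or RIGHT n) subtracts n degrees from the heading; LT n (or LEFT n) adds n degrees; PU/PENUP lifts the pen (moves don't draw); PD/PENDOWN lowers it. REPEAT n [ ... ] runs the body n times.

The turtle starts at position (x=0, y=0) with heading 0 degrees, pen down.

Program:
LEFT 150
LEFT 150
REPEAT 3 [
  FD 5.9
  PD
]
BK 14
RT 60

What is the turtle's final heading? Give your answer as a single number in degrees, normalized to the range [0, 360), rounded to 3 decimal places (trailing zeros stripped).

Answer: 240

Derivation:
Executing turtle program step by step:
Start: pos=(0,0), heading=0, pen down
LT 150: heading 0 -> 150
LT 150: heading 150 -> 300
REPEAT 3 [
  -- iteration 1/3 --
  FD 5.9: (0,0) -> (2.95,-5.11) [heading=300, draw]
  PD: pen down
  -- iteration 2/3 --
  FD 5.9: (2.95,-5.11) -> (5.9,-10.219) [heading=300, draw]
  PD: pen down
  -- iteration 3/3 --
  FD 5.9: (5.9,-10.219) -> (8.85,-15.329) [heading=300, draw]
  PD: pen down
]
BK 14: (8.85,-15.329) -> (1.85,-3.204) [heading=300, draw]
RT 60: heading 300 -> 240
Final: pos=(1.85,-3.204), heading=240, 4 segment(s) drawn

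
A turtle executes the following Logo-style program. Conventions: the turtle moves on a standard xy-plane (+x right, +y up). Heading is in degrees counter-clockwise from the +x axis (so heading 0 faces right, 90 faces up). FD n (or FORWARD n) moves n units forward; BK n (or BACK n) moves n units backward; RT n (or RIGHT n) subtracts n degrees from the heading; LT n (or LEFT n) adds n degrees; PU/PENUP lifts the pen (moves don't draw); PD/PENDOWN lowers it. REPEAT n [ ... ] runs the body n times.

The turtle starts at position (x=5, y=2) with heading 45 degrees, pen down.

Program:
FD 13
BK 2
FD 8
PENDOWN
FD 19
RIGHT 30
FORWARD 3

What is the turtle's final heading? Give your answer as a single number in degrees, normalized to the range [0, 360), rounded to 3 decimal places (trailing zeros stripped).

Executing turtle program step by step:
Start: pos=(5,2), heading=45, pen down
FD 13: (5,2) -> (14.192,11.192) [heading=45, draw]
BK 2: (14.192,11.192) -> (12.778,9.778) [heading=45, draw]
FD 8: (12.778,9.778) -> (18.435,15.435) [heading=45, draw]
PD: pen down
FD 19: (18.435,15.435) -> (31.87,28.87) [heading=45, draw]
RT 30: heading 45 -> 15
FD 3: (31.87,28.87) -> (34.768,29.647) [heading=15, draw]
Final: pos=(34.768,29.647), heading=15, 5 segment(s) drawn

Answer: 15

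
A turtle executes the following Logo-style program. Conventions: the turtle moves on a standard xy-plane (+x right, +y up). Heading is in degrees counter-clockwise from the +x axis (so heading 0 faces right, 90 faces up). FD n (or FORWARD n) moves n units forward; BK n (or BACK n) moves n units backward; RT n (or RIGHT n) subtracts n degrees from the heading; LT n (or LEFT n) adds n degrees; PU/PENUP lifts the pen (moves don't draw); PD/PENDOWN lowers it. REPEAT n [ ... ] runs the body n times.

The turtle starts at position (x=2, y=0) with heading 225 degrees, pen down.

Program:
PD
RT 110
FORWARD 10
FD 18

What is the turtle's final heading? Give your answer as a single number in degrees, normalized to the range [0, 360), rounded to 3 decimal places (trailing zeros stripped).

Executing turtle program step by step:
Start: pos=(2,0), heading=225, pen down
PD: pen down
RT 110: heading 225 -> 115
FD 10: (2,0) -> (-2.226,9.063) [heading=115, draw]
FD 18: (-2.226,9.063) -> (-9.833,25.377) [heading=115, draw]
Final: pos=(-9.833,25.377), heading=115, 2 segment(s) drawn

Answer: 115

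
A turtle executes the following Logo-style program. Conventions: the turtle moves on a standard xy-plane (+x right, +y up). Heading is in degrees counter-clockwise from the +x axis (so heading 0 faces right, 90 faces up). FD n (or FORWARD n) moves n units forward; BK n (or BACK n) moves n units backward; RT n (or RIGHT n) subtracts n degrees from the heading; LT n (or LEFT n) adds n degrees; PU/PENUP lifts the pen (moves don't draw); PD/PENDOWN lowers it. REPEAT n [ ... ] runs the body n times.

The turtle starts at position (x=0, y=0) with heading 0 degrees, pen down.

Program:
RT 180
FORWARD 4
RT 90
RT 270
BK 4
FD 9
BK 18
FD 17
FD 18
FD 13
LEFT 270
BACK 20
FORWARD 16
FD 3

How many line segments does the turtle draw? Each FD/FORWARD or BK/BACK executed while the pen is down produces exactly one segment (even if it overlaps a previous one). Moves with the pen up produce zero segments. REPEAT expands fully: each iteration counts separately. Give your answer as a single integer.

Answer: 10

Derivation:
Executing turtle program step by step:
Start: pos=(0,0), heading=0, pen down
RT 180: heading 0 -> 180
FD 4: (0,0) -> (-4,0) [heading=180, draw]
RT 90: heading 180 -> 90
RT 270: heading 90 -> 180
BK 4: (-4,0) -> (0,0) [heading=180, draw]
FD 9: (0,0) -> (-9,0) [heading=180, draw]
BK 18: (-9,0) -> (9,0) [heading=180, draw]
FD 17: (9,0) -> (-8,0) [heading=180, draw]
FD 18: (-8,0) -> (-26,0) [heading=180, draw]
FD 13: (-26,0) -> (-39,0) [heading=180, draw]
LT 270: heading 180 -> 90
BK 20: (-39,0) -> (-39,-20) [heading=90, draw]
FD 16: (-39,-20) -> (-39,-4) [heading=90, draw]
FD 3: (-39,-4) -> (-39,-1) [heading=90, draw]
Final: pos=(-39,-1), heading=90, 10 segment(s) drawn
Segments drawn: 10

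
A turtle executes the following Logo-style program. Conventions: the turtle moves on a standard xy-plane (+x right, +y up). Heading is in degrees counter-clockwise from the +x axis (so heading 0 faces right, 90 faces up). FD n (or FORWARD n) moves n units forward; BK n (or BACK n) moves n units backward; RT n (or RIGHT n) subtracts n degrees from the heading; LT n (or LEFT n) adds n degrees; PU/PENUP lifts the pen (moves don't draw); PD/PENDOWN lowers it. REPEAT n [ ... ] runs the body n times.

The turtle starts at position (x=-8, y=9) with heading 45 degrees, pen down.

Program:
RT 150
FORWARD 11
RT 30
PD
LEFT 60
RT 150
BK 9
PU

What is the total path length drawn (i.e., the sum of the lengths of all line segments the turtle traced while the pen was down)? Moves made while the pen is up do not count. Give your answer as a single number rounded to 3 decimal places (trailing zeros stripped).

Executing turtle program step by step:
Start: pos=(-8,9), heading=45, pen down
RT 150: heading 45 -> 255
FD 11: (-8,9) -> (-10.847,-1.625) [heading=255, draw]
RT 30: heading 255 -> 225
PD: pen down
LT 60: heading 225 -> 285
RT 150: heading 285 -> 135
BK 9: (-10.847,-1.625) -> (-4.483,-7.989) [heading=135, draw]
PU: pen up
Final: pos=(-4.483,-7.989), heading=135, 2 segment(s) drawn

Segment lengths:
  seg 1: (-8,9) -> (-10.847,-1.625), length = 11
  seg 2: (-10.847,-1.625) -> (-4.483,-7.989), length = 9
Total = 20

Answer: 20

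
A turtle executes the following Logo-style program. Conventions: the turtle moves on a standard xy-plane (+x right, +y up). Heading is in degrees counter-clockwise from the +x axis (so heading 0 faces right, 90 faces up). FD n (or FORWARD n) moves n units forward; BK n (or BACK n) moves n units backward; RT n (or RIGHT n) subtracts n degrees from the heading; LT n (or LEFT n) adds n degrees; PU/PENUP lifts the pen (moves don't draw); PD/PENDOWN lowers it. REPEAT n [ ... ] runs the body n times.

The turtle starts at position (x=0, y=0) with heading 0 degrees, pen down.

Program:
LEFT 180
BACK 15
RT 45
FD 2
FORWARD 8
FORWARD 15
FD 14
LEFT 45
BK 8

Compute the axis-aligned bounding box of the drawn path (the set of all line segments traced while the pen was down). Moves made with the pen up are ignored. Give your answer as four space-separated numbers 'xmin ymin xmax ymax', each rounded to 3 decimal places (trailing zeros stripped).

Answer: -12.577 0 15 27.577

Derivation:
Executing turtle program step by step:
Start: pos=(0,0), heading=0, pen down
LT 180: heading 0 -> 180
BK 15: (0,0) -> (15,0) [heading=180, draw]
RT 45: heading 180 -> 135
FD 2: (15,0) -> (13.586,1.414) [heading=135, draw]
FD 8: (13.586,1.414) -> (7.929,7.071) [heading=135, draw]
FD 15: (7.929,7.071) -> (-2.678,17.678) [heading=135, draw]
FD 14: (-2.678,17.678) -> (-12.577,27.577) [heading=135, draw]
LT 45: heading 135 -> 180
BK 8: (-12.577,27.577) -> (-4.577,27.577) [heading=180, draw]
Final: pos=(-4.577,27.577), heading=180, 6 segment(s) drawn

Segment endpoints: x in {-12.577, -4.577, -2.678, 0, 7.929, 13.586, 15}, y in {0, 0, 1.414, 7.071, 17.678, 27.577}
xmin=-12.577, ymin=0, xmax=15, ymax=27.577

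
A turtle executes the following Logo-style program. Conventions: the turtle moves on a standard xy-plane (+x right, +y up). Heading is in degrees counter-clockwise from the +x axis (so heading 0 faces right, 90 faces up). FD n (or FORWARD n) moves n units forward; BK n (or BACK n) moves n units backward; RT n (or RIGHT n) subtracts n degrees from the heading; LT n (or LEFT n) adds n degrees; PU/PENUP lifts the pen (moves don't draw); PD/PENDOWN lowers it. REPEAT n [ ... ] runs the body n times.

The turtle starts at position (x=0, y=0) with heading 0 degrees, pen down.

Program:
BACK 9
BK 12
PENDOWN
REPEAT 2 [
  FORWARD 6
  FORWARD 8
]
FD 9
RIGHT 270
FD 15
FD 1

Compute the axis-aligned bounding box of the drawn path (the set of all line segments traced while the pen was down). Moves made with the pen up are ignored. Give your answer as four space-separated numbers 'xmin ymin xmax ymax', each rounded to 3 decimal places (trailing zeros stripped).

Executing turtle program step by step:
Start: pos=(0,0), heading=0, pen down
BK 9: (0,0) -> (-9,0) [heading=0, draw]
BK 12: (-9,0) -> (-21,0) [heading=0, draw]
PD: pen down
REPEAT 2 [
  -- iteration 1/2 --
  FD 6: (-21,0) -> (-15,0) [heading=0, draw]
  FD 8: (-15,0) -> (-7,0) [heading=0, draw]
  -- iteration 2/2 --
  FD 6: (-7,0) -> (-1,0) [heading=0, draw]
  FD 8: (-1,0) -> (7,0) [heading=0, draw]
]
FD 9: (7,0) -> (16,0) [heading=0, draw]
RT 270: heading 0 -> 90
FD 15: (16,0) -> (16,15) [heading=90, draw]
FD 1: (16,15) -> (16,16) [heading=90, draw]
Final: pos=(16,16), heading=90, 9 segment(s) drawn

Segment endpoints: x in {-21, -15, -9, -7, -1, 0, 7, 16, 16}, y in {0, 15, 16}
xmin=-21, ymin=0, xmax=16, ymax=16

Answer: -21 0 16 16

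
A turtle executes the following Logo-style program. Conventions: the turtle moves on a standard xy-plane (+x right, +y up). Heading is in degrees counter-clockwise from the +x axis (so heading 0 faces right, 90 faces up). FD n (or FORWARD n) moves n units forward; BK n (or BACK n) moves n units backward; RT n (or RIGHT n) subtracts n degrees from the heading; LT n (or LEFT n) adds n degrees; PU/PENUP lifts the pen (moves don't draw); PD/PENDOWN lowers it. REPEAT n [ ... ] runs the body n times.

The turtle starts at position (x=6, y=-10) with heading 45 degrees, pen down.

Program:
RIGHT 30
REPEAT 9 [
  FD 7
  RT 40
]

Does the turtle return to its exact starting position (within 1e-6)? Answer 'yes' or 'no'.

Executing turtle program step by step:
Start: pos=(6,-10), heading=45, pen down
RT 30: heading 45 -> 15
REPEAT 9 [
  -- iteration 1/9 --
  FD 7: (6,-10) -> (12.761,-8.188) [heading=15, draw]
  RT 40: heading 15 -> 335
  -- iteration 2/9 --
  FD 7: (12.761,-8.188) -> (19.106,-11.147) [heading=335, draw]
  RT 40: heading 335 -> 295
  -- iteration 3/9 --
  FD 7: (19.106,-11.147) -> (22.064,-17.491) [heading=295, draw]
  RT 40: heading 295 -> 255
  -- iteration 4/9 --
  FD 7: (22.064,-17.491) -> (20.252,-24.252) [heading=255, draw]
  RT 40: heading 255 -> 215
  -- iteration 5/9 --
  FD 7: (20.252,-24.252) -> (14.518,-28.267) [heading=215, draw]
  RT 40: heading 215 -> 175
  -- iteration 6/9 --
  FD 7: (14.518,-28.267) -> (7.545,-27.657) [heading=175, draw]
  RT 40: heading 175 -> 135
  -- iteration 7/9 --
  FD 7: (7.545,-27.657) -> (2.595,-22.707) [heading=135, draw]
  RT 40: heading 135 -> 95
  -- iteration 8/9 --
  FD 7: (2.595,-22.707) -> (1.985,-15.734) [heading=95, draw]
  RT 40: heading 95 -> 55
  -- iteration 9/9 --
  FD 7: (1.985,-15.734) -> (6,-10) [heading=55, draw]
  RT 40: heading 55 -> 15
]
Final: pos=(6,-10), heading=15, 9 segment(s) drawn

Start position: (6, -10)
Final position: (6, -10)
Distance = 0; < 1e-6 -> CLOSED

Answer: yes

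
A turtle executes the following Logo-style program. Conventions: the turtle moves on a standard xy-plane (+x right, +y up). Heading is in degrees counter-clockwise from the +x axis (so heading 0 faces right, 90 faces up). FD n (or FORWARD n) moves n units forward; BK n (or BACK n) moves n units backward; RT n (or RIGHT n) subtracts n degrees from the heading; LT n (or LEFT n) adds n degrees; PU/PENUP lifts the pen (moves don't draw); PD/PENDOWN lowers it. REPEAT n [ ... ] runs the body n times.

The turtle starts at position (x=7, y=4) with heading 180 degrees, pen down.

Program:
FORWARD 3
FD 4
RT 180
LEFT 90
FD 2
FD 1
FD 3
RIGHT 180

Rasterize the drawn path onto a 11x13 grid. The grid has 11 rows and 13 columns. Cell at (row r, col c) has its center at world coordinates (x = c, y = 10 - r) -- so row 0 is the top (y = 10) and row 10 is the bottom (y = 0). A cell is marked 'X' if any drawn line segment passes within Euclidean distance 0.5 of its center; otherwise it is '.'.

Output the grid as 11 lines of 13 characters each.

Segment 0: (7,4) -> (4,4)
Segment 1: (4,4) -> (0,4)
Segment 2: (0,4) -> (0,6)
Segment 3: (0,6) -> (0,7)
Segment 4: (0,7) -> (0,10)

Answer: X............
X............
X............
X............
X............
X............
XXXXXXXX.....
.............
.............
.............
.............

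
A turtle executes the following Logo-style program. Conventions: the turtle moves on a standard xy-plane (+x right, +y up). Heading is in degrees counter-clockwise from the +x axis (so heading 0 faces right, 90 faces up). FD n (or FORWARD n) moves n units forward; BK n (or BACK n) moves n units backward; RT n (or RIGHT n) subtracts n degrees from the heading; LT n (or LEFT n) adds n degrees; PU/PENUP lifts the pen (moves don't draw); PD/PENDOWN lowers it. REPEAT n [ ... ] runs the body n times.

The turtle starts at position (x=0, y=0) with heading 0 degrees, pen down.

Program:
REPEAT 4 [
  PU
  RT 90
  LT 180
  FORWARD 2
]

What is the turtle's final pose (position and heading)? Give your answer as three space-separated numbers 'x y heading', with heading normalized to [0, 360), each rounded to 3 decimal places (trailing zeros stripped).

Executing turtle program step by step:
Start: pos=(0,0), heading=0, pen down
REPEAT 4 [
  -- iteration 1/4 --
  PU: pen up
  RT 90: heading 0 -> 270
  LT 180: heading 270 -> 90
  FD 2: (0,0) -> (0,2) [heading=90, move]
  -- iteration 2/4 --
  PU: pen up
  RT 90: heading 90 -> 0
  LT 180: heading 0 -> 180
  FD 2: (0,2) -> (-2,2) [heading=180, move]
  -- iteration 3/4 --
  PU: pen up
  RT 90: heading 180 -> 90
  LT 180: heading 90 -> 270
  FD 2: (-2,2) -> (-2,0) [heading=270, move]
  -- iteration 4/4 --
  PU: pen up
  RT 90: heading 270 -> 180
  LT 180: heading 180 -> 0
  FD 2: (-2,0) -> (0,0) [heading=0, move]
]
Final: pos=(0,0), heading=0, 0 segment(s) drawn

Answer: 0 0 0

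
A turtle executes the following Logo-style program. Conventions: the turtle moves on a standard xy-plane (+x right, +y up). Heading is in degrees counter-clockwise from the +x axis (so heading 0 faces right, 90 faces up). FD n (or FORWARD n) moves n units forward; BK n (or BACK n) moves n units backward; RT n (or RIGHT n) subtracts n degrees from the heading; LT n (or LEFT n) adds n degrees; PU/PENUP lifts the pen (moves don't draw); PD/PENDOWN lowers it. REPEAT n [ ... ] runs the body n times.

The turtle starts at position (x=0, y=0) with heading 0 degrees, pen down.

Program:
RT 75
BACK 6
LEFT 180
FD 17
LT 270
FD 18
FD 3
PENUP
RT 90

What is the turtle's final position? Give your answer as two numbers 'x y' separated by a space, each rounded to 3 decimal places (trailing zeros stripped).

Answer: 14.332 27.651

Derivation:
Executing turtle program step by step:
Start: pos=(0,0), heading=0, pen down
RT 75: heading 0 -> 285
BK 6: (0,0) -> (-1.553,5.796) [heading=285, draw]
LT 180: heading 285 -> 105
FD 17: (-1.553,5.796) -> (-5.953,22.216) [heading=105, draw]
LT 270: heading 105 -> 15
FD 18: (-5.953,22.216) -> (11.434,26.875) [heading=15, draw]
FD 3: (11.434,26.875) -> (14.332,27.651) [heading=15, draw]
PU: pen up
RT 90: heading 15 -> 285
Final: pos=(14.332,27.651), heading=285, 4 segment(s) drawn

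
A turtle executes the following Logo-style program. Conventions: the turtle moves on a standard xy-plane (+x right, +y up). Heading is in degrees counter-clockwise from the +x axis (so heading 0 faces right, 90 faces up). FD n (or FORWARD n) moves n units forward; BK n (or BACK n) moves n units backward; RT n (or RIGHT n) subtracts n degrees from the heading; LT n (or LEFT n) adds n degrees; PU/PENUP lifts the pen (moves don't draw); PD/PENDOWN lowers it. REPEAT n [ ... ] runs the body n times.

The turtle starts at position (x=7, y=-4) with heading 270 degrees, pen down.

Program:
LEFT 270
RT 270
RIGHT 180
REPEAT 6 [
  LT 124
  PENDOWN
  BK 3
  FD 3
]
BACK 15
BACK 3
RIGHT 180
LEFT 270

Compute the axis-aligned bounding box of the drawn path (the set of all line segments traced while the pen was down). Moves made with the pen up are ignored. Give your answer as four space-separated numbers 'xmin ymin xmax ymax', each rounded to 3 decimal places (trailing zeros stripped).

Answer: 4.046 -20.444 14.321 -1.842

Derivation:
Executing turtle program step by step:
Start: pos=(7,-4), heading=270, pen down
LT 270: heading 270 -> 180
RT 270: heading 180 -> 270
RT 180: heading 270 -> 90
REPEAT 6 [
  -- iteration 1/6 --
  LT 124: heading 90 -> 214
  PD: pen down
  BK 3: (7,-4) -> (9.487,-2.322) [heading=214, draw]
  FD 3: (9.487,-2.322) -> (7,-4) [heading=214, draw]
  -- iteration 2/6 --
  LT 124: heading 214 -> 338
  PD: pen down
  BK 3: (7,-4) -> (4.218,-2.876) [heading=338, draw]
  FD 3: (4.218,-2.876) -> (7,-4) [heading=338, draw]
  -- iteration 3/6 --
  LT 124: heading 338 -> 102
  PD: pen down
  BK 3: (7,-4) -> (7.624,-6.934) [heading=102, draw]
  FD 3: (7.624,-6.934) -> (7,-4) [heading=102, draw]
  -- iteration 4/6 --
  LT 124: heading 102 -> 226
  PD: pen down
  BK 3: (7,-4) -> (9.084,-1.842) [heading=226, draw]
  FD 3: (9.084,-1.842) -> (7,-4) [heading=226, draw]
  -- iteration 5/6 --
  LT 124: heading 226 -> 350
  PD: pen down
  BK 3: (7,-4) -> (4.046,-3.479) [heading=350, draw]
  FD 3: (4.046,-3.479) -> (7,-4) [heading=350, draw]
  -- iteration 6/6 --
  LT 124: heading 350 -> 114
  PD: pen down
  BK 3: (7,-4) -> (8.22,-6.741) [heading=114, draw]
  FD 3: (8.22,-6.741) -> (7,-4) [heading=114, draw]
]
BK 15: (7,-4) -> (13.101,-17.703) [heading=114, draw]
BK 3: (13.101,-17.703) -> (14.321,-20.444) [heading=114, draw]
RT 180: heading 114 -> 294
LT 270: heading 294 -> 204
Final: pos=(14.321,-20.444), heading=204, 14 segment(s) drawn

Segment endpoints: x in {4.046, 4.218, 7, 7, 7.624, 8.22, 9.084, 9.487, 13.101, 14.321}, y in {-20.444, -17.703, -6.934, -6.741, -4, -4, -3.479, -2.876, -2.322, -1.842}
xmin=4.046, ymin=-20.444, xmax=14.321, ymax=-1.842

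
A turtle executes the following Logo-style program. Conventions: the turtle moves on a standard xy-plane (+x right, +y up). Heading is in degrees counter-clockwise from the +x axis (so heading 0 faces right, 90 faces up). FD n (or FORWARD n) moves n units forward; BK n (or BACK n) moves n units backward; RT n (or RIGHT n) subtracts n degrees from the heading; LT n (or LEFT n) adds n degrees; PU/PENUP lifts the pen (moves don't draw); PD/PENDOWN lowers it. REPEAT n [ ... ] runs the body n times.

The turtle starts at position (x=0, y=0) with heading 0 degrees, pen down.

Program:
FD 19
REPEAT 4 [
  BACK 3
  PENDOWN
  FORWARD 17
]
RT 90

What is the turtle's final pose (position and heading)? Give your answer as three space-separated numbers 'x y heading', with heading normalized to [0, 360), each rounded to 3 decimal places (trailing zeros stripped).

Executing turtle program step by step:
Start: pos=(0,0), heading=0, pen down
FD 19: (0,0) -> (19,0) [heading=0, draw]
REPEAT 4 [
  -- iteration 1/4 --
  BK 3: (19,0) -> (16,0) [heading=0, draw]
  PD: pen down
  FD 17: (16,0) -> (33,0) [heading=0, draw]
  -- iteration 2/4 --
  BK 3: (33,0) -> (30,0) [heading=0, draw]
  PD: pen down
  FD 17: (30,0) -> (47,0) [heading=0, draw]
  -- iteration 3/4 --
  BK 3: (47,0) -> (44,0) [heading=0, draw]
  PD: pen down
  FD 17: (44,0) -> (61,0) [heading=0, draw]
  -- iteration 4/4 --
  BK 3: (61,0) -> (58,0) [heading=0, draw]
  PD: pen down
  FD 17: (58,0) -> (75,0) [heading=0, draw]
]
RT 90: heading 0 -> 270
Final: pos=(75,0), heading=270, 9 segment(s) drawn

Answer: 75 0 270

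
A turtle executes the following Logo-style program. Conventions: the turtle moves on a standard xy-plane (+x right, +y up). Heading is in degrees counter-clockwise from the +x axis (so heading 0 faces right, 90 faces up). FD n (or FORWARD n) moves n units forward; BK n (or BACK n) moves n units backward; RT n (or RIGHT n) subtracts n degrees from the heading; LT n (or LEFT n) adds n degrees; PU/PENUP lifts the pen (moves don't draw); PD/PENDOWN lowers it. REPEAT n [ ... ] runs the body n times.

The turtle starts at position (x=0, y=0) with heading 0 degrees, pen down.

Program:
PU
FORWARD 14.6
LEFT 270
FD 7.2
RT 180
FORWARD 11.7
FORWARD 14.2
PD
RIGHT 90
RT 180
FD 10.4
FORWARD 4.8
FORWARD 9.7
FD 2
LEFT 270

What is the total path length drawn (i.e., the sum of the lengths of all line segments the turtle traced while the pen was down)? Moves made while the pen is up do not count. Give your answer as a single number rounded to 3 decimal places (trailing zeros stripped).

Executing turtle program step by step:
Start: pos=(0,0), heading=0, pen down
PU: pen up
FD 14.6: (0,0) -> (14.6,0) [heading=0, move]
LT 270: heading 0 -> 270
FD 7.2: (14.6,0) -> (14.6,-7.2) [heading=270, move]
RT 180: heading 270 -> 90
FD 11.7: (14.6,-7.2) -> (14.6,4.5) [heading=90, move]
FD 14.2: (14.6,4.5) -> (14.6,18.7) [heading=90, move]
PD: pen down
RT 90: heading 90 -> 0
RT 180: heading 0 -> 180
FD 10.4: (14.6,18.7) -> (4.2,18.7) [heading=180, draw]
FD 4.8: (4.2,18.7) -> (-0.6,18.7) [heading=180, draw]
FD 9.7: (-0.6,18.7) -> (-10.3,18.7) [heading=180, draw]
FD 2: (-10.3,18.7) -> (-12.3,18.7) [heading=180, draw]
LT 270: heading 180 -> 90
Final: pos=(-12.3,18.7), heading=90, 4 segment(s) drawn

Segment lengths:
  seg 1: (14.6,18.7) -> (4.2,18.7), length = 10.4
  seg 2: (4.2,18.7) -> (-0.6,18.7), length = 4.8
  seg 3: (-0.6,18.7) -> (-10.3,18.7), length = 9.7
  seg 4: (-10.3,18.7) -> (-12.3,18.7), length = 2
Total = 26.9

Answer: 26.9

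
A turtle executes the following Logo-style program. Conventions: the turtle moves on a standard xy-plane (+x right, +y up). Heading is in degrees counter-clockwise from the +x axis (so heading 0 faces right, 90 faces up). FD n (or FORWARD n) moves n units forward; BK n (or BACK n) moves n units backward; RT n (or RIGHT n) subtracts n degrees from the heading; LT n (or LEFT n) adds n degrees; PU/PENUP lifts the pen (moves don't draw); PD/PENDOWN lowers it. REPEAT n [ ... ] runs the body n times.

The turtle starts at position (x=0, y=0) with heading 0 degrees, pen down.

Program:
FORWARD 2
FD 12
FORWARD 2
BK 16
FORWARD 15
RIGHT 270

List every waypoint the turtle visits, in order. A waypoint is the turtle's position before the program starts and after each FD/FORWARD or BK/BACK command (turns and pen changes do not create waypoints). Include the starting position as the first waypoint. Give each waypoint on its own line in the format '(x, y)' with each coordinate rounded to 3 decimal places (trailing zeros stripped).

Executing turtle program step by step:
Start: pos=(0,0), heading=0, pen down
FD 2: (0,0) -> (2,0) [heading=0, draw]
FD 12: (2,0) -> (14,0) [heading=0, draw]
FD 2: (14,0) -> (16,0) [heading=0, draw]
BK 16: (16,0) -> (0,0) [heading=0, draw]
FD 15: (0,0) -> (15,0) [heading=0, draw]
RT 270: heading 0 -> 90
Final: pos=(15,0), heading=90, 5 segment(s) drawn
Waypoints (6 total):
(0, 0)
(2, 0)
(14, 0)
(16, 0)
(0, 0)
(15, 0)

Answer: (0, 0)
(2, 0)
(14, 0)
(16, 0)
(0, 0)
(15, 0)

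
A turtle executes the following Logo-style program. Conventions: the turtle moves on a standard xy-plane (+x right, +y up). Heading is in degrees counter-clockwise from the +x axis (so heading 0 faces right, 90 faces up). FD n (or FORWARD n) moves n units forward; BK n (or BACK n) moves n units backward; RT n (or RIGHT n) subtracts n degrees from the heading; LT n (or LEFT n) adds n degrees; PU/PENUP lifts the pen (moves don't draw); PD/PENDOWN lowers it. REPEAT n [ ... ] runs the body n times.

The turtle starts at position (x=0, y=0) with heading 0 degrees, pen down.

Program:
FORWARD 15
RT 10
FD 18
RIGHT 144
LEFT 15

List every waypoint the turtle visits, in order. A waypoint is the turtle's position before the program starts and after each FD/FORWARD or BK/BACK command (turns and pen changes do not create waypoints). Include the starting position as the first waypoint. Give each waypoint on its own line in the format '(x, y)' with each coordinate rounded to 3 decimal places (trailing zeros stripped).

Answer: (0, 0)
(15, 0)
(32.727, -3.126)

Derivation:
Executing turtle program step by step:
Start: pos=(0,0), heading=0, pen down
FD 15: (0,0) -> (15,0) [heading=0, draw]
RT 10: heading 0 -> 350
FD 18: (15,0) -> (32.727,-3.126) [heading=350, draw]
RT 144: heading 350 -> 206
LT 15: heading 206 -> 221
Final: pos=(32.727,-3.126), heading=221, 2 segment(s) drawn
Waypoints (3 total):
(0, 0)
(15, 0)
(32.727, -3.126)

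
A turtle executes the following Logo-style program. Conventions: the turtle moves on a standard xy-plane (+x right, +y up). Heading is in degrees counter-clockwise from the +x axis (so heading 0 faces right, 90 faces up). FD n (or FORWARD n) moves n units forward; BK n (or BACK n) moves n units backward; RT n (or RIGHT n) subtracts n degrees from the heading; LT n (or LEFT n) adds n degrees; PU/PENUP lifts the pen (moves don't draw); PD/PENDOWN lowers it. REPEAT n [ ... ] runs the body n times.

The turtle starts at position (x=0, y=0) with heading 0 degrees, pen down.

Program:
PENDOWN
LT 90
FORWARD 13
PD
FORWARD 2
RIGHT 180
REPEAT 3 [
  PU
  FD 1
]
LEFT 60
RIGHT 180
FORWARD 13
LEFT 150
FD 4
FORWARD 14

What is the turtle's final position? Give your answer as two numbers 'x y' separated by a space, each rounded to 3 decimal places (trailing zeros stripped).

Executing turtle program step by step:
Start: pos=(0,0), heading=0, pen down
PD: pen down
LT 90: heading 0 -> 90
FD 13: (0,0) -> (0,13) [heading=90, draw]
PD: pen down
FD 2: (0,13) -> (0,15) [heading=90, draw]
RT 180: heading 90 -> 270
REPEAT 3 [
  -- iteration 1/3 --
  PU: pen up
  FD 1: (0,15) -> (0,14) [heading=270, move]
  -- iteration 2/3 --
  PU: pen up
  FD 1: (0,14) -> (0,13) [heading=270, move]
  -- iteration 3/3 --
  PU: pen up
  FD 1: (0,13) -> (0,12) [heading=270, move]
]
LT 60: heading 270 -> 330
RT 180: heading 330 -> 150
FD 13: (0,12) -> (-11.258,18.5) [heading=150, move]
LT 150: heading 150 -> 300
FD 4: (-11.258,18.5) -> (-9.258,15.036) [heading=300, move]
FD 14: (-9.258,15.036) -> (-2.258,2.912) [heading=300, move]
Final: pos=(-2.258,2.912), heading=300, 2 segment(s) drawn

Answer: -2.258 2.912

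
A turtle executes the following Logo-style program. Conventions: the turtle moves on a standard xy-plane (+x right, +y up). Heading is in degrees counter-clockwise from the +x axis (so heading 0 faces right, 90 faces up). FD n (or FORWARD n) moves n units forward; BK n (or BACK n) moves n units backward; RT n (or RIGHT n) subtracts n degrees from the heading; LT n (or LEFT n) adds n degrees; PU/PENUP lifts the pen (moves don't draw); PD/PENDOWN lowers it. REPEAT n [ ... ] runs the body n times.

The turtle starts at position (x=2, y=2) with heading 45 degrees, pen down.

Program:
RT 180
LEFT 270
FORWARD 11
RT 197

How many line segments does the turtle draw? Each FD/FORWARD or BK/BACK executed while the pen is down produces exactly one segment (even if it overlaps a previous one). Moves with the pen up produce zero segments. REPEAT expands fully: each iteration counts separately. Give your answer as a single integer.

Executing turtle program step by step:
Start: pos=(2,2), heading=45, pen down
RT 180: heading 45 -> 225
LT 270: heading 225 -> 135
FD 11: (2,2) -> (-5.778,9.778) [heading=135, draw]
RT 197: heading 135 -> 298
Final: pos=(-5.778,9.778), heading=298, 1 segment(s) drawn
Segments drawn: 1

Answer: 1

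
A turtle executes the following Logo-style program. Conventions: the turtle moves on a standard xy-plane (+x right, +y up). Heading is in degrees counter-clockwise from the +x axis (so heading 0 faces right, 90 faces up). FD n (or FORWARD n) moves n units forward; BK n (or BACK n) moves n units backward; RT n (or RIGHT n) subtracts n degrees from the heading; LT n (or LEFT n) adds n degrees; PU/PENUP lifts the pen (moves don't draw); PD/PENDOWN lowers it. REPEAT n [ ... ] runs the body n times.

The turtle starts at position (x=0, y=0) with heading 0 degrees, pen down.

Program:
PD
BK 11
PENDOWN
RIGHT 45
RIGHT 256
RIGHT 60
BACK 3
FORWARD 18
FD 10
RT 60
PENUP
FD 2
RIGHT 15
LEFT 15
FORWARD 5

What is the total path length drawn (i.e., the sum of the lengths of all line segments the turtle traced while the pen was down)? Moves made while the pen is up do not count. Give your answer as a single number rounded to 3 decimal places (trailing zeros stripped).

Answer: 42

Derivation:
Executing turtle program step by step:
Start: pos=(0,0), heading=0, pen down
PD: pen down
BK 11: (0,0) -> (-11,0) [heading=0, draw]
PD: pen down
RT 45: heading 0 -> 315
RT 256: heading 315 -> 59
RT 60: heading 59 -> 359
BK 3: (-11,0) -> (-14,0.052) [heading=359, draw]
FD 18: (-14,0.052) -> (3.998,-0.262) [heading=359, draw]
FD 10: (3.998,-0.262) -> (13.996,-0.436) [heading=359, draw]
RT 60: heading 359 -> 299
PU: pen up
FD 2: (13.996,-0.436) -> (14.966,-2.186) [heading=299, move]
RT 15: heading 299 -> 284
LT 15: heading 284 -> 299
FD 5: (14.966,-2.186) -> (17.39,-6.559) [heading=299, move]
Final: pos=(17.39,-6.559), heading=299, 4 segment(s) drawn

Segment lengths:
  seg 1: (0,0) -> (-11,0), length = 11
  seg 2: (-11,0) -> (-14,0.052), length = 3
  seg 3: (-14,0.052) -> (3.998,-0.262), length = 18
  seg 4: (3.998,-0.262) -> (13.996,-0.436), length = 10
Total = 42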